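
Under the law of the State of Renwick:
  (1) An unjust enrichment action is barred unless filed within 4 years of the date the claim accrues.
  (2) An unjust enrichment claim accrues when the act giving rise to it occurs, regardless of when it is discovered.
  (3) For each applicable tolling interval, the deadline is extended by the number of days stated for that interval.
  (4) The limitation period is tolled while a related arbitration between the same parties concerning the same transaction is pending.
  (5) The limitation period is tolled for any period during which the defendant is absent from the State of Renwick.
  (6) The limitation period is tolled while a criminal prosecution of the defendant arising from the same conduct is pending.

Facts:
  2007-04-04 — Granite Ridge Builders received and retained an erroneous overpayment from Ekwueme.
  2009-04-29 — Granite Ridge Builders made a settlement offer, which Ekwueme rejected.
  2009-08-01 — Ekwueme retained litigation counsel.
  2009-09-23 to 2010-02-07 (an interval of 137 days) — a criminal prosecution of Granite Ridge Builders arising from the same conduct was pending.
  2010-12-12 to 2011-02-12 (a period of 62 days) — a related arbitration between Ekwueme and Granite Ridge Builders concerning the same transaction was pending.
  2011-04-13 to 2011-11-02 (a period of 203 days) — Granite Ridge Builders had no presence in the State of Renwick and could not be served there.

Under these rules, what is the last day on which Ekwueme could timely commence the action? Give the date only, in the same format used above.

The limitation period began to run on 2007-04-04.
The untolled deadline — 4 years after 2007-04-04 — is 2011-04-04.
Because the pending criminal prosecution ran from 2009-09-23 to 2010-02-07, the deadline is extended by 137 days to 2011-08-19.
The pending related arbitration from 2010-12-12 to 2011-02-12 tolled the period for 62 days, extending the deadline to 2011-10-20.
Because the defendant's absence from the jurisdiction ran from 2011-04-13 to 2011-11-02, the deadline is extended by 203 days to 2012-05-10.
None of the other events listed affects the running of the period under the stated rules.

2012-05-10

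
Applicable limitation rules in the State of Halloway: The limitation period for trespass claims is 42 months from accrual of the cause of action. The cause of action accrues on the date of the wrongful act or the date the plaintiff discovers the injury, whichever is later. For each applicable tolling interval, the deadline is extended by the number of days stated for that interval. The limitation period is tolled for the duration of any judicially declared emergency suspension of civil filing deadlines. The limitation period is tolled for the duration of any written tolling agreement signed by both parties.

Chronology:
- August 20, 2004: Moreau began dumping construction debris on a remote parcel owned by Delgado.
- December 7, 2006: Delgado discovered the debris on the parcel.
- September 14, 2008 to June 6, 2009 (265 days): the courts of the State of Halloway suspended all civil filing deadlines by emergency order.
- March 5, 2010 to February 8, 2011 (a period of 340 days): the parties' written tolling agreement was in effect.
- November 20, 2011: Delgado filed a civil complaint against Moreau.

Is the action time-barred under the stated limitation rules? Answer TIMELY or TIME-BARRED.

TIMELY

Because discovery on December 7, 2006 post-dates the August 20, 2004 act, accrual under the later-of rule falls on December 7, 2006.
Adding the 42 months base period to December 7, 2006 gives a deadline of June 7, 2010, before any tolling.
The period was tolled for 265 days by the emergency suspension of filing deadlines (September 14, 2008 to June 6, 2009), pushing the deadline to February 27, 2011.
The written tolling agreement from March 5, 2010 to February 8, 2011 tolled the period for 340 days, extending the deadline to February 2, 2012.
Delgado filed on November 20, 2011, before the February 2, 2012 deadline, so the action is timely.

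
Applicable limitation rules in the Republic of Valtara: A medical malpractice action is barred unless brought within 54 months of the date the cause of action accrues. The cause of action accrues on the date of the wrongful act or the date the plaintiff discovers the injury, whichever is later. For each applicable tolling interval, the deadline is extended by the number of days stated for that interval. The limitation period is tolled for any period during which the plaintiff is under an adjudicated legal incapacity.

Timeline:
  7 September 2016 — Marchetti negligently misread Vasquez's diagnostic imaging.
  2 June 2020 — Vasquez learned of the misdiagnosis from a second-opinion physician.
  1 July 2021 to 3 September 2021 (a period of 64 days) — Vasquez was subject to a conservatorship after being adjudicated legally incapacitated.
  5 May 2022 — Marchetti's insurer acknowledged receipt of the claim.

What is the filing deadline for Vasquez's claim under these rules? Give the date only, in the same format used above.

Because discovery on 2 June 2020 post-dates the 7 September 2016 act, accrual under the later-of rule falls on 2 June 2020.
54 months from 2 June 2020 is 2 December 2024.
The period was tolled for 64 days by the plaintiff's legal incapacity (1 July 2021 to 3 September 2021), pushing the deadline to 4 February 2025.
Nothing else in the chronology tolls or restarts the period.

4 February 2025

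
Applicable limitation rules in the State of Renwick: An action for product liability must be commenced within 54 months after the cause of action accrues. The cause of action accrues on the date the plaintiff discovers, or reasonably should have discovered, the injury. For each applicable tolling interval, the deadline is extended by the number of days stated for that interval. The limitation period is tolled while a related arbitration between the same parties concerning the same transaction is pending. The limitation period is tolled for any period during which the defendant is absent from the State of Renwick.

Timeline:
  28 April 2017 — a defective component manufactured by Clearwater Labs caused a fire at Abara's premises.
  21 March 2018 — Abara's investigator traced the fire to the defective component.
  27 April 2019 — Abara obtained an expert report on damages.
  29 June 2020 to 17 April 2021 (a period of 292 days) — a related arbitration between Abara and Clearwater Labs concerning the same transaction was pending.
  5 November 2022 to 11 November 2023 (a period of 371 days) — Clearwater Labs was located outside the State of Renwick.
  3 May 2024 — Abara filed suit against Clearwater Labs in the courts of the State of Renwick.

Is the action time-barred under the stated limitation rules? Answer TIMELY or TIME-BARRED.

Accrual is tied to discovery, so the period began on 21 March 2018 rather than on 28 April 2017 when the act occurred.
The untolled deadline — 54 months after 21 March 2018 — is 21 September 2022.
Because the pending related arbitration ran from 29 June 2020 to 17 April 2021, the deadline is extended by 292 days to 10 July 2023.
The defendant's absence from the jurisdiction from 5 November 2022 to 11 November 2023 tolled the period for 371 days, extending the deadline to 15 July 2024.
The other events in the timeline have no effect on the limitation period under the stated rules.
Filing on 3 May 2024 beat the 15 July 2024 deadline — the action is timely.

TIMELY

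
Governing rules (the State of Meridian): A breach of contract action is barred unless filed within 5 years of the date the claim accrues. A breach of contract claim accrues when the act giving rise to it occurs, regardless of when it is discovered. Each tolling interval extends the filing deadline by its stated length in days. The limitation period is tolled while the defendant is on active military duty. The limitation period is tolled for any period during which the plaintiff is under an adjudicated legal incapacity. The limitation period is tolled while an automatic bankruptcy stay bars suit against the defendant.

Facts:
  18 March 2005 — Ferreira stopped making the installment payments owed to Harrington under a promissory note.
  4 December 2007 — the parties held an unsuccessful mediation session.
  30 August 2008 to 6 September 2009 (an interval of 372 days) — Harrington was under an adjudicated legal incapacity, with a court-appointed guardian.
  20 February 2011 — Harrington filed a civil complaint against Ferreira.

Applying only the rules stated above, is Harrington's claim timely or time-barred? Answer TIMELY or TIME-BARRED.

TIMELY

The claim accrued on 18 March 2005, the date of the act.
5 years from 18 March 2005 is 18 March 2010.
Because the plaintiff's legal incapacity ran from 30 August 2008 to 6 September 2009, the deadline is extended by 372 days to 25 March 2011.
The other events in the timeline have no effect on the limitation period under the stated rules.
The 20 February 2011 filing precedes the 25 March 2011 deadline; the claim is timely.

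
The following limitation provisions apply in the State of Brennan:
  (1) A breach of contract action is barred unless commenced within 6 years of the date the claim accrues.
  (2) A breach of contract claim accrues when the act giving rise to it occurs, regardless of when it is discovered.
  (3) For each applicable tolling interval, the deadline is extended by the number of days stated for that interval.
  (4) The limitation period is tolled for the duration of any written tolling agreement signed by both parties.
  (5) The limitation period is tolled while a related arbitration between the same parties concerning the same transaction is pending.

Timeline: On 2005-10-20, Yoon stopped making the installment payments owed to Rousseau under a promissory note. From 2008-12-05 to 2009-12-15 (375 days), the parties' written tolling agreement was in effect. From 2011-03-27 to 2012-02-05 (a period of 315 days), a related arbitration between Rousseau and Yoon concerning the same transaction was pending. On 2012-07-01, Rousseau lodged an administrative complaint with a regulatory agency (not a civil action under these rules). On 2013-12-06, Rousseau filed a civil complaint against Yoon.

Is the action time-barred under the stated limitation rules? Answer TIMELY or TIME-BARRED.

TIME-BARRED

The limitation period began to run on 2005-10-20.
Adding the 6 years base period to 2005-10-20 gives a deadline of 2011-10-20, before any tolling.
The period was tolled for 375 days by the written tolling agreement (2008-12-05 to 2009-12-15), pushing the deadline to 2012-10-29.
Because the pending related arbitration ran from 2011-03-27 to 2012-02-05, the deadline is extended by 315 days to 2013-09-09.
None of the other events listed affects the running of the period under the stated rules.
The 2013-12-06 filing falls after the 2013-09-09 deadline; the claim is time-barred.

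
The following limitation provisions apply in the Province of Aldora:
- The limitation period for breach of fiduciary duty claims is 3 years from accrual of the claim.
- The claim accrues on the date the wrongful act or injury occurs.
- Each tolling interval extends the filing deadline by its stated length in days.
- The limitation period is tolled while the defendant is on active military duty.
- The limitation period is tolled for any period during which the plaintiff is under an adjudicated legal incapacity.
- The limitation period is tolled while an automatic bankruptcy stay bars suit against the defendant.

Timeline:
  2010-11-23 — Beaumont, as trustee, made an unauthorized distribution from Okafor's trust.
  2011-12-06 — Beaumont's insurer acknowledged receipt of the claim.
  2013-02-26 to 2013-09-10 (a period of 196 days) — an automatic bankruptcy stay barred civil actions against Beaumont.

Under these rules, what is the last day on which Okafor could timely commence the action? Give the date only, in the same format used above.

2014-06-07

The claim accrued on 2010-11-23, when the wrongful act occurred.
Adding the 3 years base period to 2010-11-23 gives a deadline of 2013-11-23, before any tolling.
The automatic bankruptcy stay from 2013-02-26 to 2013-09-10 tolled the period for 196 days, extending the deadline to 2014-06-07.
The other events in the timeline have no effect on the limitation period under the stated rules.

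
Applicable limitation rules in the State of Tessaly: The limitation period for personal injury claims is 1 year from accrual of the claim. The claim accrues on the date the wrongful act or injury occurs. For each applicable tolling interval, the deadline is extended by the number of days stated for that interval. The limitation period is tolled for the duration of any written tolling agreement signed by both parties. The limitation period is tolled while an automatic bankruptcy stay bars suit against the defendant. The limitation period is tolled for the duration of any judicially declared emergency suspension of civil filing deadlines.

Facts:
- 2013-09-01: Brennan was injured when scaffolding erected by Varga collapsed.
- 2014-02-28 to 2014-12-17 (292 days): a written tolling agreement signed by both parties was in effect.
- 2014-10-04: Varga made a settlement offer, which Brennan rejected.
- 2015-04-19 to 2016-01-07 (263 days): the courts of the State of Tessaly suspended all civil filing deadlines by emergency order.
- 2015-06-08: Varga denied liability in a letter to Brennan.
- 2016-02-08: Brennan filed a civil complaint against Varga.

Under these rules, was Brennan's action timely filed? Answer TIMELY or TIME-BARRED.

TIMELY

The limitation period began to run on 2013-09-01.
1 year from 2013-09-01 is 2014-09-01.
The period was tolled for 292 days by the written tolling agreement (2014-02-28 to 2014-12-17), pushing the deadline to 2015-06-20.
The period was tolled for 263 days by the emergency suspension of filing deadlines (2015-04-19 to 2016-01-07), pushing the deadline to 2016-03-09.
None of the other events listed affects the running of the period under the stated rules.
Brennan filed on 2016-02-08, before the 2016-03-09 deadline, so the action is timely.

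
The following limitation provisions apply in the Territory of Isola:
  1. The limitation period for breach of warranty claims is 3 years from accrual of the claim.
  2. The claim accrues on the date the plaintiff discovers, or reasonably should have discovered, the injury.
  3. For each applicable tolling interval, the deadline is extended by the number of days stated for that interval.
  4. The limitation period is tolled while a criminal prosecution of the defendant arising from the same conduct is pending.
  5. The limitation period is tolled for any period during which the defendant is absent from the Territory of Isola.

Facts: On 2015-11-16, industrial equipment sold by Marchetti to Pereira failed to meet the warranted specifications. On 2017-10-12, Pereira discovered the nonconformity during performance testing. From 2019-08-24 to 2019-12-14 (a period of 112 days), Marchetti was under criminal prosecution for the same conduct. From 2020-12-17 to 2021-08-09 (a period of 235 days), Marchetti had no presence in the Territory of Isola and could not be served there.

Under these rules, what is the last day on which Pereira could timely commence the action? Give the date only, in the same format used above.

2021-09-24

Accrual is tied to discovery, so the period began on 2017-10-12 rather than on 2015-11-16 when the act occurred.
Adding the 3 years base period to 2017-10-12 gives a deadline of 2020-10-12, before any tolling.
The period was tolled for 112 days by the pending criminal prosecution (2019-08-24 to 2019-12-14), pushing the deadline to 2021-02-01.
The period was tolled for 235 days by the defendant's absence from the jurisdiction (2020-12-17 to 2021-08-09), pushing the deadline to 2021-09-24.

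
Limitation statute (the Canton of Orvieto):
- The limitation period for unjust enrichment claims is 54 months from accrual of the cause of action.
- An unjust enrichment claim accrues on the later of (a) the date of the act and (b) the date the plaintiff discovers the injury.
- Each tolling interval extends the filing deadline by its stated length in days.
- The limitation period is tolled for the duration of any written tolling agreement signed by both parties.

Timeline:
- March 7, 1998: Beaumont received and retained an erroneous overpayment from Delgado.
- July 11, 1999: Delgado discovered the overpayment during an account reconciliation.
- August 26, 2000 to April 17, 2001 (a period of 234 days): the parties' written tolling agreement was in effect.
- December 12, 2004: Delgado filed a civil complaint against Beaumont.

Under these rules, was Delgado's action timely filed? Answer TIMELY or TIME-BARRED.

TIME-BARRED

Because discovery on July 11, 1999 post-dates the March 7, 1998 act, accrual under the later-of rule falls on July 11, 1999.
54 months from July 11, 1999 is January 11, 2004.
The written tolling agreement from August 26, 2000 to April 17, 2001 tolled the period for 234 days, extending the deadline to September 1, 2004.
Filing on December 12, 2004 missed the September 1, 2004 deadline — the action is time-barred.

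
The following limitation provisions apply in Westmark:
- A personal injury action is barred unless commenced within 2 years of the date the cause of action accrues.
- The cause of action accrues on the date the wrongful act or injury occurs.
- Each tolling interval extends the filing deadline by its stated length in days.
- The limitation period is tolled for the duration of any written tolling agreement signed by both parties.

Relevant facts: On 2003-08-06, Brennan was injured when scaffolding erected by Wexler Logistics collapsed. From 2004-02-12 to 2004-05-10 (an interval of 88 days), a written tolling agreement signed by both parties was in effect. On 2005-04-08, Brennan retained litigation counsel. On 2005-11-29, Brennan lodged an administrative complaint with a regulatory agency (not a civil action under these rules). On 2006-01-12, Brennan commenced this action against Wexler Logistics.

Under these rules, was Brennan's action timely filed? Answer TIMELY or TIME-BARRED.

TIME-BARRED

The claim accrued on 2003-08-06, when the wrongful act occurred.
Adding the 2 years base period to 2003-08-06 gives a deadline of 2005-08-06, before any tolling.
Because the written tolling agreement ran from 2004-02-12 to 2004-05-10, the deadline is extended by 88 days to 2005-11-02.
The other events in the timeline have no effect on the limitation period under the stated rules.
The 2006-01-12 filing falls after the 2005-11-02 deadline; the claim is time-barred.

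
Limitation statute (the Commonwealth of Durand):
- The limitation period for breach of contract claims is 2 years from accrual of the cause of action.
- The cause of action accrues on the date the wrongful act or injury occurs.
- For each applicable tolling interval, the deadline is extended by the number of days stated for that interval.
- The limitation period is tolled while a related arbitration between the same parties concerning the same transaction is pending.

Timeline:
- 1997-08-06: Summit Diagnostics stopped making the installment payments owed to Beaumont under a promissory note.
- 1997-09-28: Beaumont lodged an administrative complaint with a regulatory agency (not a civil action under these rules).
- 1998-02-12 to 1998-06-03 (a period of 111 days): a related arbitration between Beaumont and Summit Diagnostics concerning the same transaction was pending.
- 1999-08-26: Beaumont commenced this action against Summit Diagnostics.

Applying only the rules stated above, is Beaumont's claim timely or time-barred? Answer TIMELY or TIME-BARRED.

The limitation period began to run on 1997-08-06.
2 years from 1997-08-06 is 1999-08-06.
Because the pending related arbitration ran from 1998-02-12 to 1998-06-03, the deadline is extended by 111 days to 1999-11-25.
The other events in the timeline have no effect on the limitation period under the stated rules.
Beaumont filed on 1999-08-26, before the 1999-11-25 deadline, so the action is timely.

TIMELY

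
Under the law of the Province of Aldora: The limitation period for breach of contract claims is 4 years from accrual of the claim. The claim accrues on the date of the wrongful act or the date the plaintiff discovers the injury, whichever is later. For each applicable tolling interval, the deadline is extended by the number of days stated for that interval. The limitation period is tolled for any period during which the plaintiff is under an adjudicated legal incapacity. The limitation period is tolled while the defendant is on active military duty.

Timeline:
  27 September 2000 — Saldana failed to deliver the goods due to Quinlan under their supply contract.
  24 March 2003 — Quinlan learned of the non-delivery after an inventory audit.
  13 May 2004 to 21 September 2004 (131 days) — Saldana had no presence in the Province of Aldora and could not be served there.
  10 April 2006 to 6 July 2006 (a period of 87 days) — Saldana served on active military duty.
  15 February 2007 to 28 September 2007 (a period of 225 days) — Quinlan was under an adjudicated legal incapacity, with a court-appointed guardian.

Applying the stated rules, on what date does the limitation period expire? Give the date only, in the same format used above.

The claim accrued on 24 March 2003 — the later of the 27 September 2000 act and the 24 March 2003 discovery.
Adding the 4 years base period to 24 March 2003 gives a deadline of 24 March 2007, before any tolling.
The defendant's active military service from 10 April 2006 to 6 July 2006 tolled the period for 87 days, extending the deadline to 19 June 2007.
The period was tolled for 225 days by the plaintiff's legal incapacity (15 February 2007 to 28 September 2007), pushing the deadline to 30 January 2008.
The defendant's absence from the jurisdiction from 13 May 2004 to 21 September 2004 does not toll the period, because no stated rule makes the defendant's absence a tolling event.

30 January 2008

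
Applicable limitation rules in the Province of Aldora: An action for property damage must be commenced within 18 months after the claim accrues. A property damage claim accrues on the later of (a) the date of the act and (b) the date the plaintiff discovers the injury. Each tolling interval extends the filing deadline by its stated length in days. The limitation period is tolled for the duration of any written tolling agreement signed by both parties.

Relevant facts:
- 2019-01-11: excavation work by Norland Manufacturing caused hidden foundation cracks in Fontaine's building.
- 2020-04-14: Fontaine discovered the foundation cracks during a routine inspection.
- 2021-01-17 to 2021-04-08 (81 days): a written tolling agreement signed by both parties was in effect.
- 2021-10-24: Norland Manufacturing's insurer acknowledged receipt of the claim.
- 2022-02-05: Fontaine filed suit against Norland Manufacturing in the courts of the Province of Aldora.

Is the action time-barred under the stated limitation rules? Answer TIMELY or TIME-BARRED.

Because discovery on 2020-04-14 post-dates the 2019-01-11 act, accrual under the later-of rule falls on 2020-04-14.
Adding the 18 months base period to 2020-04-14 gives a deadline of 2021-10-14, before any tolling.
The written tolling agreement from 2021-01-17 to 2021-04-08 tolled the period for 81 days, extending the deadline to 2022-01-03.
Nothing else in the chronology tolls or restarts the period.
Filing on 2022-02-05 missed the 2022-01-03 deadline — the action is time-barred.

TIME-BARRED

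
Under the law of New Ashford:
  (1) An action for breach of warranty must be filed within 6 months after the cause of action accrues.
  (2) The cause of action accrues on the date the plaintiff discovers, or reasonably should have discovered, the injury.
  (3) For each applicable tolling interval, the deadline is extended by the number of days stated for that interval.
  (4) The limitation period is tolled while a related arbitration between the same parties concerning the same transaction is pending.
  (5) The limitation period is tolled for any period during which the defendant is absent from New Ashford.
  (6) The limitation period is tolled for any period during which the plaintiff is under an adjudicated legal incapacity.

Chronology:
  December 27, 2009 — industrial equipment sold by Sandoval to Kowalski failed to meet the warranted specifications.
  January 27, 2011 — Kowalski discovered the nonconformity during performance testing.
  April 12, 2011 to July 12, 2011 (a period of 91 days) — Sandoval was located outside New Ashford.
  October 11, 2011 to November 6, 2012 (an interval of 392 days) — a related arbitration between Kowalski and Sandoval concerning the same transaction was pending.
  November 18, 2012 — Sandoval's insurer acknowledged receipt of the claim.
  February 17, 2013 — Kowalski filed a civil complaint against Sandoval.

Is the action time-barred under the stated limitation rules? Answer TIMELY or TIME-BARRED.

The claim did not accrue until Kowalski discovered the injury on January 27, 2011; the December 27, 2009 act date does not start the clock under the stated rule.
Adding the 6 months base period to January 27, 2011 gives a deadline of July 27, 2011, before any tolling.
The defendant's absence from the jurisdiction from April 12, 2011 to July 12, 2011 tolled the period for 91 days, extending the deadline to October 26, 2011.
Because the pending related arbitration ran from October 11, 2011 to November 6, 2012, the deadline is extended by 392 days to November 21, 2012.
None of the other events listed affects the running of the period under the stated rules.
Kowalski filed on February 17, 2013, after the November 21, 2012 deadline, so the action is time-barred.

TIME-BARRED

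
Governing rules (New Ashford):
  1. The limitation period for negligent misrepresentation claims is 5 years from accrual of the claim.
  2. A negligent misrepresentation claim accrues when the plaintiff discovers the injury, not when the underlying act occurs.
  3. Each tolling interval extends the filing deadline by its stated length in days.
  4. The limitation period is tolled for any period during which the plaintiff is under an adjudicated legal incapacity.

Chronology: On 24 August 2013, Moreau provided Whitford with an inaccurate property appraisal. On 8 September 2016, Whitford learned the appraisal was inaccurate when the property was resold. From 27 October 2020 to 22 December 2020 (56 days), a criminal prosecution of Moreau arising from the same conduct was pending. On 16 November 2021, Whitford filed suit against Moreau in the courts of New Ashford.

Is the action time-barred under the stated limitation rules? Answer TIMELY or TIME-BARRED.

TIME-BARRED

Under the discovery rule, the claim accrued on 8 September 2016, when Whitford discovered the injury — not on the 24 August 2013 date of the underlying act.
Adding the 5 years base period to 8 September 2016 gives a deadline of 8 September 2021, before any tolling.
No stated provision tolls the period for a criminal prosecution, so the interval from 27 October 2020 to 22 December 2020 has no effect on the deadline.
The 16 November 2021 filing falls after the 8 September 2021 deadline; the claim is time-barred.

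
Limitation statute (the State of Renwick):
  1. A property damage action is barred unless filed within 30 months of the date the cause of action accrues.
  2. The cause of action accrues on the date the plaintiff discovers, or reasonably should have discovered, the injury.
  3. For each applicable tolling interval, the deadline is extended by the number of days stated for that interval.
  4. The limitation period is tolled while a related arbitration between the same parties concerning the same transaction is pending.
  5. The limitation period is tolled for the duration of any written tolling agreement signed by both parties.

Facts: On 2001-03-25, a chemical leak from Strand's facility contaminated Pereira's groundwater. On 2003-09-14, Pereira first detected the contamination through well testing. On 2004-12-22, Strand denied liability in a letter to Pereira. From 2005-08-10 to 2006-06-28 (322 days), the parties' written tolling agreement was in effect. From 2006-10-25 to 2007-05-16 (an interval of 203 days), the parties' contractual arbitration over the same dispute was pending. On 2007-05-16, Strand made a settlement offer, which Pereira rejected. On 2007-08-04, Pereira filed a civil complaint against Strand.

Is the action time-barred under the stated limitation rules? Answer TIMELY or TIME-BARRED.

Under the discovery rule, the claim accrued on 2003-09-14, when Pereira discovered the injury — not on the 2001-03-25 date of the underlying act.
Adding the 30 months base period to 2003-09-14 gives a deadline of 2006-03-14, before any tolling.
The written tolling agreement from 2005-08-10 to 2006-06-28 tolled the period for 322 days, extending the deadline to 2007-01-30.
The pending related arbitration from 2006-10-25 to 2007-05-16 tolled the period for 203 days, extending the deadline to 2007-08-21.
The other events in the timeline have no effect on the limitation period under the stated rules.
Pereira filed on 2007-08-04, before the 2007-08-21 deadline, so the action is timely.

TIMELY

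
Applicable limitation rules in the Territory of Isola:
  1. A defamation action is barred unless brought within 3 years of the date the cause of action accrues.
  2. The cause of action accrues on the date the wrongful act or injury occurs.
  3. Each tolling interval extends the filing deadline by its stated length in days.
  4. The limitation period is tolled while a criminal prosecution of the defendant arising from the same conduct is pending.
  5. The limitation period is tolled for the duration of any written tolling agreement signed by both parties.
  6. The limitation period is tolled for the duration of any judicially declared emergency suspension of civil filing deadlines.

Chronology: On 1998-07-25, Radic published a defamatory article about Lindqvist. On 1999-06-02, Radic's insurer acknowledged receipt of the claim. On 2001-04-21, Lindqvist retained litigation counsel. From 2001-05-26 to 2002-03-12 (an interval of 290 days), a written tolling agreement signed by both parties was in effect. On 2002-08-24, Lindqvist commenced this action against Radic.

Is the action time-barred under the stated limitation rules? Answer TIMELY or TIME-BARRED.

The limitation period began to run on 1998-07-25.
The untolled deadline — 3 years after 1998-07-25 — is 2001-07-25.
The period was tolled for 290 days by the written tolling agreement (2001-05-26 to 2002-03-12), pushing the deadline to 2002-05-11.
The other events in the timeline have no effect on the limitation period under the stated rules.
The 2002-08-24 filing falls after the 2002-05-11 deadline; the claim is time-barred.

TIME-BARRED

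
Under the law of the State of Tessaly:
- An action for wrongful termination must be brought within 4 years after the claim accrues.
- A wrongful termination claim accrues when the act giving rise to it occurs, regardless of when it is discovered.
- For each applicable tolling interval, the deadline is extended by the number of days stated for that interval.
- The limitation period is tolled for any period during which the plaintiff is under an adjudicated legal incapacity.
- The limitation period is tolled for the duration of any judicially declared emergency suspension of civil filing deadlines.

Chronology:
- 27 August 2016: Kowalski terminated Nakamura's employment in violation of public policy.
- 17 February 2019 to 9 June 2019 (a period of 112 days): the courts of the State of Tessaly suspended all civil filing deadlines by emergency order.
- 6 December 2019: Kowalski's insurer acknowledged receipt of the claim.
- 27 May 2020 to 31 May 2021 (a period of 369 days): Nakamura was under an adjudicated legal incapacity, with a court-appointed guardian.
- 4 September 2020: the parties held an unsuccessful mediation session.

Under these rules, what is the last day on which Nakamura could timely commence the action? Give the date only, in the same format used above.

The limitation period began to run on 27 August 2016.
Adding the 4 years base period to 27 August 2016 gives a deadline of 27 August 2020, before any tolling.
The period was tolled for 112 days by the emergency suspension of filing deadlines (17 February 2019 to 9 June 2019), pushing the deadline to 17 December 2020.
Because the plaintiff's legal incapacity ran from 27 May 2020 to 31 May 2021, the deadline is extended by 369 days to 21 December 2021.
Nothing else in the chronology tolls or restarts the period.

21 December 2021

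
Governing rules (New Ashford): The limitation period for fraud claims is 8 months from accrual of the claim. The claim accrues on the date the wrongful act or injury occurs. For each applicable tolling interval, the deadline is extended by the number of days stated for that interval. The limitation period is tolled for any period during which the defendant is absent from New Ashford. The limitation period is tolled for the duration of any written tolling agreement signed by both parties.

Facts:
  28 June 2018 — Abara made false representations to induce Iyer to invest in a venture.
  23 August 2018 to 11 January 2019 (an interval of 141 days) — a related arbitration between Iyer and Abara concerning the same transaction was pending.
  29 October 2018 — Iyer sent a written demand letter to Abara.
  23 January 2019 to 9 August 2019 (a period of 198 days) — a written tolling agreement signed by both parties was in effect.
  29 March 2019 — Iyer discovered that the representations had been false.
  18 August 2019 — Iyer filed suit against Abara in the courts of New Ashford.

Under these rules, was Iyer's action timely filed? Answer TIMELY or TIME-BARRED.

TIMELY

Because the rule ties accrual to occurrence, the claim accrued on 28 June 2018, not on the 29 March 2019 discovery date.
Adding the 8 months base period to 28 June 2018 gives a deadline of 28 February 2019, before any tolling.
Because the written tolling agreement ran from 23 January 2019 to 9 August 2019, the deadline is extended by 198 days to 14 September 2019.
No stated provision tolls the period for a pending arbitration, so the interval from 23 August 2018 to 11 January 2019 has no effect on the deadline.
None of the other events listed affects the running of the period under the stated rules.
The 18 August 2019 filing precedes the 14 September 2019 deadline; the claim is timely.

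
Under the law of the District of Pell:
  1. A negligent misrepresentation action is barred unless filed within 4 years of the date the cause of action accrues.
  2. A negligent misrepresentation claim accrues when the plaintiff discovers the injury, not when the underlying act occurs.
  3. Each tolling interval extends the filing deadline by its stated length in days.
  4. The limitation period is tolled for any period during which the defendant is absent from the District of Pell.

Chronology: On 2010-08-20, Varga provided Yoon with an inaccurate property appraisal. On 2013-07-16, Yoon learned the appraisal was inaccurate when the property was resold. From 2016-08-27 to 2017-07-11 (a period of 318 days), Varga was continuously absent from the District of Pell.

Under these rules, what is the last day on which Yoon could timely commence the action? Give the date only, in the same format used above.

2018-05-30

The claim did not accrue until Yoon discovered the injury on 2013-07-16; the 2010-08-20 act date does not start the clock under the stated rule.
4 years from 2013-07-16 is 2017-07-16.
Because the defendant's absence from the jurisdiction ran from 2016-08-27 to 2017-07-11, the deadline is extended by 318 days to 2018-05-30.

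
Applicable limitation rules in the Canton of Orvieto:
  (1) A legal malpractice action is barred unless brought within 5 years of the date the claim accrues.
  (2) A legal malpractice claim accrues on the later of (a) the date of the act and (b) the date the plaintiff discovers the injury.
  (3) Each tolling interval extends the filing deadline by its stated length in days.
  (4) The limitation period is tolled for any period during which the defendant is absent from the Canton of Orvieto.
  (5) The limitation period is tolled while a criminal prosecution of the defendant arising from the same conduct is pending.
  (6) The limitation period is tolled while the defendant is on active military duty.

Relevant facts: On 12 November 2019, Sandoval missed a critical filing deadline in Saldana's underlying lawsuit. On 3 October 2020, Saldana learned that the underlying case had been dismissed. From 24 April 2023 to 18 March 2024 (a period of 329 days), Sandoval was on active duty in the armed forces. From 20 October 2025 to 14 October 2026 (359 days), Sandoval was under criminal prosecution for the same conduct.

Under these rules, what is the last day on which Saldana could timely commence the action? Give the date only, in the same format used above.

The claim accrued on 3 October 2020 — the later of the 12 November 2019 act and the 3 October 2020 discovery.
The untolled deadline — 5 years after 3 October 2020 — is 3 October 2025.
The defendant's active military service from 24 April 2023 to 18 March 2024 tolled the period for 329 days, extending the deadline to 28 August 2026.
The period was tolled for 359 days by the pending criminal prosecution (20 October 2025 to 14 October 2026), pushing the deadline to 22 August 2027.

22 August 2027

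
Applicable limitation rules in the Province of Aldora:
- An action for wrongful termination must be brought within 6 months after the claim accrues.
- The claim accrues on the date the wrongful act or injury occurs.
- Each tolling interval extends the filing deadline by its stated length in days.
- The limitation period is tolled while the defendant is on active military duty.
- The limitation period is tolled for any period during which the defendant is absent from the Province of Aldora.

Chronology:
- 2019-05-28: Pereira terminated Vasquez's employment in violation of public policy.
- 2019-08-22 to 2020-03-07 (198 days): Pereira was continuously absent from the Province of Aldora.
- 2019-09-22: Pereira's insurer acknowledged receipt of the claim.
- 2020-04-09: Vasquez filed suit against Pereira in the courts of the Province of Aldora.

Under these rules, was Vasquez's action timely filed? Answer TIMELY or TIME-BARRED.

The limitation period began to run on 2019-05-28.
The untolled deadline — 6 months after 2019-05-28 — is 2019-11-28.
The defendant's absence from the jurisdiction from 2019-08-22 to 2020-03-07 tolled the period for 198 days, extending the deadline to 2020-06-13.
None of the other events listed affects the running of the period under the stated rules.
Vasquez filed on 2020-04-09, before the 2020-06-13 deadline, so the action is timely.

TIMELY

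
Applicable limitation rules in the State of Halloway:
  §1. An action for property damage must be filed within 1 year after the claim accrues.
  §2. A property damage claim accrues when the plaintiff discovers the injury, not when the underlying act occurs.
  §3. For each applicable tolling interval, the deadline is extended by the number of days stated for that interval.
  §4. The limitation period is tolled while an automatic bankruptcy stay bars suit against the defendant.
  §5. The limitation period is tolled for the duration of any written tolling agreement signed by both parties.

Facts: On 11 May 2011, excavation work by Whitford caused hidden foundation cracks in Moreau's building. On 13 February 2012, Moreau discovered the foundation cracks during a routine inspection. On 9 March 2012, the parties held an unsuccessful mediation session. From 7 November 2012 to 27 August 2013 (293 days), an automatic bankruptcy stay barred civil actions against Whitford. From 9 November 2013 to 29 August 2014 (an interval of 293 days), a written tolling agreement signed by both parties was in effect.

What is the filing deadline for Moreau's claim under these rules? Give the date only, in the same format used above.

22 September 2014

Accrual is tied to discovery, so the period began on 13 February 2012 rather than on 11 May 2011 when the act occurred.
The untolled deadline — 1 year after 13 February 2012 — is 13 February 2013.
The automatic bankruptcy stay from 7 November 2012 to 27 August 2013 tolled the period for 293 days, extending the deadline to 3 December 2013.
The period was tolled for 293 days by the written tolling agreement (9 November 2013 to 29 August 2014), pushing the deadline to 22 September 2014.
The other events in the timeline have no effect on the limitation period under the stated rules.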